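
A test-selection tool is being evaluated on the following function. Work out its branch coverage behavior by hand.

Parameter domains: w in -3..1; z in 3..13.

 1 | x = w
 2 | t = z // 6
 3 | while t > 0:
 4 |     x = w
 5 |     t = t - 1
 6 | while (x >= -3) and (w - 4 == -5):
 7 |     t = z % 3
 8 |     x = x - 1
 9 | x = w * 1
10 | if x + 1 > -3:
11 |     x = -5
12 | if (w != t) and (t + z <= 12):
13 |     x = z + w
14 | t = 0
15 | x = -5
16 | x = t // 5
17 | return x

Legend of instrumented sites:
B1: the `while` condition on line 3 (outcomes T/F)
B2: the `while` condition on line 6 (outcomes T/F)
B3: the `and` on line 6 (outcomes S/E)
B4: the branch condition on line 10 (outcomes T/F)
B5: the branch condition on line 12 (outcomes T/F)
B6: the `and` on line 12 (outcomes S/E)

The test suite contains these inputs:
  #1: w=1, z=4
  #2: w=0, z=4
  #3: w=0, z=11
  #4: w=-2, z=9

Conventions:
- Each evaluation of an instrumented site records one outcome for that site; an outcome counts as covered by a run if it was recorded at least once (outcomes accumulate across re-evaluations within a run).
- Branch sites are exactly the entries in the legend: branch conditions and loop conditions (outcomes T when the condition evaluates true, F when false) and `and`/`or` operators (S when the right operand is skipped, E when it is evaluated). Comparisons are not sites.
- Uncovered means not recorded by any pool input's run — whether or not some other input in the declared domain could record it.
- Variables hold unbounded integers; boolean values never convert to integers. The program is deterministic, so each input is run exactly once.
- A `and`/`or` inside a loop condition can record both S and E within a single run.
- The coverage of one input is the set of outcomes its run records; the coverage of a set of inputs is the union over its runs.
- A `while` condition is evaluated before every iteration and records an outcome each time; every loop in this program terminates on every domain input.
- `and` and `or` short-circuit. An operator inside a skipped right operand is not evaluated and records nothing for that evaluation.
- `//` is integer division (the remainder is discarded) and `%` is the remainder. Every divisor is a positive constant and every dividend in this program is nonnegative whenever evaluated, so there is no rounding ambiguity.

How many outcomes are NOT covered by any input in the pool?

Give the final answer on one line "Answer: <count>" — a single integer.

test 1 (w=1, z=4) fires B1->F, B3->E, B2->F, B4->T, B6->E, B5->T; hits B1=F, B2=F, B3=E, B4=T, B5=T, B6=E
test 2 (w=0, z=4) fires B1->F, B3->E, B2->F, B4->T, B6->S, B5->F; hits B1=F, B2=F, B3=E, B4=T, B5=F, B6=S
test 3 (w=0, z=11) fires B1->T, B1->F, B3->E, B2->F, B4->T, B6->S, B5->F; hits B1=T, B1=F, B2=F, B3=E, B4=T, B5=F, B6=S
test 4 (w=-2, z=9) fires B1->T, B1->F, B3->E, B2->F, B4->T, B6->E, B5->T; hits B1=T, B1=F, B2=F, B3=E, B4=T, B5=T, B6=E
union over the pool: B1=T, B1=F, B2=F, B3=E, B4=T, B5=T, B5=F, B6=S, B6=E
uncovered (3 of 12): B2=T, B3=S, B4=F

Answer: 3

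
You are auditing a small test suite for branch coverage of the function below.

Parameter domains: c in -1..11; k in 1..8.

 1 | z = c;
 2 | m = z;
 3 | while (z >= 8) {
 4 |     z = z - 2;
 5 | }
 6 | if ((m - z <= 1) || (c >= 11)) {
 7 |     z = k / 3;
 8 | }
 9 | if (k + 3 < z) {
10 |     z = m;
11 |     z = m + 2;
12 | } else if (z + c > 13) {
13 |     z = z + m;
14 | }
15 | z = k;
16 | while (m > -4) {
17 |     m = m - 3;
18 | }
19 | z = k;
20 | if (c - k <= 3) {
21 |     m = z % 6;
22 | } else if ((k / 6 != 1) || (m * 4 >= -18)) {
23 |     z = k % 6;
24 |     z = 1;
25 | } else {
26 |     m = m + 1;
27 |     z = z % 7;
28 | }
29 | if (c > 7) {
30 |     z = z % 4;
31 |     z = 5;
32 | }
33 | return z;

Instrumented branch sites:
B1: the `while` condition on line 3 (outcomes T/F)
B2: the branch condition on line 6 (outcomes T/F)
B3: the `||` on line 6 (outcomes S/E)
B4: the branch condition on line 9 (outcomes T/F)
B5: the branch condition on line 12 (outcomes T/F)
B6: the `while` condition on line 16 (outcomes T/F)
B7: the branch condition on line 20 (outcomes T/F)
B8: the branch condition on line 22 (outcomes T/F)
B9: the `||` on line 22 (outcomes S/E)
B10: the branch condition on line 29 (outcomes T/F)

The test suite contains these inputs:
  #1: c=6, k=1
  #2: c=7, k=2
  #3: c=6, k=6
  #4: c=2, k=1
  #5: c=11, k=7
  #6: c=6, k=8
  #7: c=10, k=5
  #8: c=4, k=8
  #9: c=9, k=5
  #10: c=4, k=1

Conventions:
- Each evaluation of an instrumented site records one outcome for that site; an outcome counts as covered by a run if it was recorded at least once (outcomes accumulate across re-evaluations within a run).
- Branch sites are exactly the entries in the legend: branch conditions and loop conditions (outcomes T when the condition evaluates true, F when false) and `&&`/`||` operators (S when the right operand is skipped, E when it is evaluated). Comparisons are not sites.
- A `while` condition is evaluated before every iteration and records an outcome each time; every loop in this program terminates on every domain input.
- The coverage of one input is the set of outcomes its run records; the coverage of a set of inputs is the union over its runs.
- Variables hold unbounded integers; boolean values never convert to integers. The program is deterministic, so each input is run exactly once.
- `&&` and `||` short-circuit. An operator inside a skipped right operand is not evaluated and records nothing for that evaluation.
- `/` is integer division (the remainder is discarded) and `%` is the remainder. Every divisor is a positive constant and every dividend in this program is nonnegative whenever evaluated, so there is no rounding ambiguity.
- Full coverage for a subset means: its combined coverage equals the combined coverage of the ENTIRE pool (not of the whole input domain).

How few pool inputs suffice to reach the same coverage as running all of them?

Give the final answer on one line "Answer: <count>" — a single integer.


#1 (c=6, k=1) -> covered: B1=F, B2=T, B3=S, B4=F, B5=F, B6=T, B6=F, B7=F, B8=T, B9=S, B10=F
#2 (c=7, k=2) -> covered: B1=F, B2=T, B3=S, B4=F, B5=F, B6=T, B6=F, B7=F, B8=T, B9=S, B10=F
#3 (c=6, k=6) -> covered: B1=F, B2=T, B3=S, B4=F, B5=F, B6=T, B6=F, B7=T, B10=F
#4 (c=2, k=1) -> covered: B1=F, B2=T, B3=S, B4=F, B5=F, B6=T, B6=F, B7=T, B10=F
#5 (c=11, k=7) -> covered: B1=T, B1=F, B2=T, B3=E, B4=F, B5=F, B6=T, B6=F, B7=F, B8=T, B9=E, B10=T
#6 (c=6, k=8) -> covered: B1=F, B2=T, B3=S, B4=F, B5=F, B6=T, B6=F, B7=T, B10=F
#7 (c=10, k=5) -> covered: B1=T, B1=F, B2=F, B3=E, B4=F, B5=T, B6=T, B6=F, B7=F, B8=T, B9=S, B10=T
#8 (c=4, k=8) -> covered: B1=F, B2=T, B3=S, B4=F, B5=F, B6=T, B6=F, B7=T, B10=F
#9 (c=9, k=5) -> covered: B1=T, B1=F, B2=F, B3=E, B4=F, B5=T, B6=T, B6=F, B7=F, B8=T, B9=S, B10=T
#10 (c=4, k=1) -> covered: B1=F, B2=T, B3=S, B4=F, B5=F, B6=T, B6=F, B7=T, B10=F
union over all inputs: B1=T, B1=F, B2=T, B2=F, B3=S, B3=E, B4=F, B5=T, B5=F, B6=T, B6=F, B7=T, B7=F, B8=T, B9=S, B9=E, B10=T, B10=F (18 outcomes)
every size-1 subset falls short of the 18 outcomes (best: 12/18)
every size-2 subset falls short of the 18 outcomes (best: 17/18)
size 3: inputs {3, 5, 7} cover all 18 outcomes, and no lexicographically smaller subset of this size does
Answer: 3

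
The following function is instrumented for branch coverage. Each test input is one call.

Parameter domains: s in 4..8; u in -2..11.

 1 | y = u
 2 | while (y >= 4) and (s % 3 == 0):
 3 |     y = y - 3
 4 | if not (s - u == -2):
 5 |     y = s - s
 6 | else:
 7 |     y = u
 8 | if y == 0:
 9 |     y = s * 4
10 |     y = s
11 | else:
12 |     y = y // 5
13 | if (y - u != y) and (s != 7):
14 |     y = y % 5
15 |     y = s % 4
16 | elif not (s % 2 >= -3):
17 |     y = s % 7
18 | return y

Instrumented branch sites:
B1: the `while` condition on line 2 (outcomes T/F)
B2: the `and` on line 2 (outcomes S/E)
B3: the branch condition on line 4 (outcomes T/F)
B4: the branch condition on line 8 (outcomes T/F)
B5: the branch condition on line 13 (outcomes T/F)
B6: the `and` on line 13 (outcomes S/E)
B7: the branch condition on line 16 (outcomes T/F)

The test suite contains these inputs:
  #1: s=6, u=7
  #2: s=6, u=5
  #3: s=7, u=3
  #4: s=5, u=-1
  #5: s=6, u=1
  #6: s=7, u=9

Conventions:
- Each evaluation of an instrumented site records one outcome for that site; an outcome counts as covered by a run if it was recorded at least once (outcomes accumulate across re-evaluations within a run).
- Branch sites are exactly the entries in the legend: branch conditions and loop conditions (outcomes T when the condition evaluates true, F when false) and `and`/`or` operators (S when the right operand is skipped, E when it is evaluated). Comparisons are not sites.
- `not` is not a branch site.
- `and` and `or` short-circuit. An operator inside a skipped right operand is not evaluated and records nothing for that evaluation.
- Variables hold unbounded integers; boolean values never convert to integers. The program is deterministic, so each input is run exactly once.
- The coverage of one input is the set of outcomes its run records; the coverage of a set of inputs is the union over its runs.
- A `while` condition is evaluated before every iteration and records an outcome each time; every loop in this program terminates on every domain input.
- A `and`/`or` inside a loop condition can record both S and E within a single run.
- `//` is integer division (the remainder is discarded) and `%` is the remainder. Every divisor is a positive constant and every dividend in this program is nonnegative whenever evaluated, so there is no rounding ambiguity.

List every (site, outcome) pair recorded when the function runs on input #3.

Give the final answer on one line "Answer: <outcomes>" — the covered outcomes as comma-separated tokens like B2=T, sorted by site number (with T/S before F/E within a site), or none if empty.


Event log for input #3 (s=7, u=3):
  B2->S, B1->F, B3->T, B4->T, B6->E, B5->F, B7->F
as a set, this run covers: B1=F, B2=S, B3=T, B4=T, B5=F, B6=E, B7=F
Answer: B1=F, B2=S, B3=T, B4=T, B5=F, B6=E, B7=F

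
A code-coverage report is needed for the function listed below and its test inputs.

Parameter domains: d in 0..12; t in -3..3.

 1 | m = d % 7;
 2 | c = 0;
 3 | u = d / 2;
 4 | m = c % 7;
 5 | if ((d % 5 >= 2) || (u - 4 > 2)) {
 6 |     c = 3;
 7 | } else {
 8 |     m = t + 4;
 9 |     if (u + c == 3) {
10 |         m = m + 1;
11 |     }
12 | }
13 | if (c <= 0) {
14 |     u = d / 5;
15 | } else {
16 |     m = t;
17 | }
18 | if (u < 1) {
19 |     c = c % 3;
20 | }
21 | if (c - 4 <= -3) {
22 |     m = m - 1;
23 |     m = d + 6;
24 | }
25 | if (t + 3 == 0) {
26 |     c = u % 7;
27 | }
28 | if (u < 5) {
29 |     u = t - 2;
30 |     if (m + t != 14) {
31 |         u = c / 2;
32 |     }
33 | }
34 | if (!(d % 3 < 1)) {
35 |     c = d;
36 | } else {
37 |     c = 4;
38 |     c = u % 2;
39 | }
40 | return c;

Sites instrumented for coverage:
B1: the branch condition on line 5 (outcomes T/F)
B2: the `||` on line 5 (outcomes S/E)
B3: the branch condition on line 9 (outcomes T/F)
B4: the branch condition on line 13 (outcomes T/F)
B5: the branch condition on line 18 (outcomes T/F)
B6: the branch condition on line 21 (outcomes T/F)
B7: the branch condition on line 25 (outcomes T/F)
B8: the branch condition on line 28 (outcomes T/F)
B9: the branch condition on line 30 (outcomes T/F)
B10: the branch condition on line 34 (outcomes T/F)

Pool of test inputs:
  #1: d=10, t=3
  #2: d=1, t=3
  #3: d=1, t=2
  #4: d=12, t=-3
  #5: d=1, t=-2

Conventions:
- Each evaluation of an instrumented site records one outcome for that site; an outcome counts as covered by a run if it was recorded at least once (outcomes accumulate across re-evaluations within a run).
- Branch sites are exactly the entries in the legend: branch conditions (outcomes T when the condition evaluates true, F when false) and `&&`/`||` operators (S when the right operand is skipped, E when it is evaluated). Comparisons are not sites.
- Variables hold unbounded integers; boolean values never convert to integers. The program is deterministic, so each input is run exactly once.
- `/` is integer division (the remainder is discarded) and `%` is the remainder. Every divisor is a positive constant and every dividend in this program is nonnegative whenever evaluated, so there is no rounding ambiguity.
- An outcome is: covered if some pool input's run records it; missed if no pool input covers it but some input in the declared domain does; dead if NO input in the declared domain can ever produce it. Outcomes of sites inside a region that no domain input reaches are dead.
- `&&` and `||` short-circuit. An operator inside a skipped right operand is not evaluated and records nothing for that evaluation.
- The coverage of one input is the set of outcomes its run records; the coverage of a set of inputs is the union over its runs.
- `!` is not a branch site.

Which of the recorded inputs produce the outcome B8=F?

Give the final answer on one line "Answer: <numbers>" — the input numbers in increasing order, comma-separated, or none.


input #1 (d=10, t=3): does not record B8=F
input #2 (d=1, t=3): does not record B8=F
input #3 (d=1, t=2): does not record B8=F
input #4 (d=12, t=-3): records B8=F
input #5 (d=1, t=-2): does not record B8=F
Answer: 4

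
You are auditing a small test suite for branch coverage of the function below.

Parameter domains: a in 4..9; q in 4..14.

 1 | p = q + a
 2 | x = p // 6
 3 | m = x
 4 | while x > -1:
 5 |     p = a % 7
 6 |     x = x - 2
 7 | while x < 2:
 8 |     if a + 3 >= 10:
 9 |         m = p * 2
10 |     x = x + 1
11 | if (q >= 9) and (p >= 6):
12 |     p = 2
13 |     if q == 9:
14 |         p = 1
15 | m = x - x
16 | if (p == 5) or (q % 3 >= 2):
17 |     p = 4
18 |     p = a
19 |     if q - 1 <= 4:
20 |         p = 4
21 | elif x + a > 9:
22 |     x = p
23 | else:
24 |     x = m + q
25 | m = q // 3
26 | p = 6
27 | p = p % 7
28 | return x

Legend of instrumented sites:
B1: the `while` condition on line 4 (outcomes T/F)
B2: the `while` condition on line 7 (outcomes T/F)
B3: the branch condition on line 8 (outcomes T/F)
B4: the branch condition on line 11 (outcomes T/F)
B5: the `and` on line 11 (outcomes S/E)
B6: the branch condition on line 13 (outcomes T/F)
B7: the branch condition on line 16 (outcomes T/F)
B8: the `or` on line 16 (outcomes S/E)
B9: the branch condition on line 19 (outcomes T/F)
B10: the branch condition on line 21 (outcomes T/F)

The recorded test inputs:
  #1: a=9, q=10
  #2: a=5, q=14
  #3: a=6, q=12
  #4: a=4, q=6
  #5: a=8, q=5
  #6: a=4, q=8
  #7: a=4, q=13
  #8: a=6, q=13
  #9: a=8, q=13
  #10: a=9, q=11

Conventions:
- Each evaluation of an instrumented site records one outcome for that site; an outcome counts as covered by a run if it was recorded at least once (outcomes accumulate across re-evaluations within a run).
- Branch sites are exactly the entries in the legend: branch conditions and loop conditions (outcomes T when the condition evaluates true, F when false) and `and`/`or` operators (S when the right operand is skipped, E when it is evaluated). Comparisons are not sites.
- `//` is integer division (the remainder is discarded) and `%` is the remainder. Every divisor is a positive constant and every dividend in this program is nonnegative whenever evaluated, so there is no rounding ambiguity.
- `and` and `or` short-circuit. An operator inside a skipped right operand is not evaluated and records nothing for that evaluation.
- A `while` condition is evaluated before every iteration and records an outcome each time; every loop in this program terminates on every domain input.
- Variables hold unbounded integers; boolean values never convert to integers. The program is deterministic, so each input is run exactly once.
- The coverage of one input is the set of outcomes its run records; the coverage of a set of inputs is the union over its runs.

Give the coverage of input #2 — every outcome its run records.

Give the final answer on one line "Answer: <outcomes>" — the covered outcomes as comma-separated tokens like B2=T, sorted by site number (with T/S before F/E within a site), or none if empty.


Tracing the run of input #2 (a=5, q=14):
  B1->T, B1->T, B1->F, B2->T, B3->F, B2->T, B3->F, B2->T, B3->F, B2->F
  B5->E, B4->F, B8->S, B7->T, B9->F
as a set, this run covers: B1=T, B1=F, B2=T, B2=F, B3=F, B4=F, B5=E, B7=T, B8=S, B9=F
Answer: B1=T, B1=F, B2=T, B2=F, B3=F, B4=F, B5=E, B7=T, B8=S, B9=F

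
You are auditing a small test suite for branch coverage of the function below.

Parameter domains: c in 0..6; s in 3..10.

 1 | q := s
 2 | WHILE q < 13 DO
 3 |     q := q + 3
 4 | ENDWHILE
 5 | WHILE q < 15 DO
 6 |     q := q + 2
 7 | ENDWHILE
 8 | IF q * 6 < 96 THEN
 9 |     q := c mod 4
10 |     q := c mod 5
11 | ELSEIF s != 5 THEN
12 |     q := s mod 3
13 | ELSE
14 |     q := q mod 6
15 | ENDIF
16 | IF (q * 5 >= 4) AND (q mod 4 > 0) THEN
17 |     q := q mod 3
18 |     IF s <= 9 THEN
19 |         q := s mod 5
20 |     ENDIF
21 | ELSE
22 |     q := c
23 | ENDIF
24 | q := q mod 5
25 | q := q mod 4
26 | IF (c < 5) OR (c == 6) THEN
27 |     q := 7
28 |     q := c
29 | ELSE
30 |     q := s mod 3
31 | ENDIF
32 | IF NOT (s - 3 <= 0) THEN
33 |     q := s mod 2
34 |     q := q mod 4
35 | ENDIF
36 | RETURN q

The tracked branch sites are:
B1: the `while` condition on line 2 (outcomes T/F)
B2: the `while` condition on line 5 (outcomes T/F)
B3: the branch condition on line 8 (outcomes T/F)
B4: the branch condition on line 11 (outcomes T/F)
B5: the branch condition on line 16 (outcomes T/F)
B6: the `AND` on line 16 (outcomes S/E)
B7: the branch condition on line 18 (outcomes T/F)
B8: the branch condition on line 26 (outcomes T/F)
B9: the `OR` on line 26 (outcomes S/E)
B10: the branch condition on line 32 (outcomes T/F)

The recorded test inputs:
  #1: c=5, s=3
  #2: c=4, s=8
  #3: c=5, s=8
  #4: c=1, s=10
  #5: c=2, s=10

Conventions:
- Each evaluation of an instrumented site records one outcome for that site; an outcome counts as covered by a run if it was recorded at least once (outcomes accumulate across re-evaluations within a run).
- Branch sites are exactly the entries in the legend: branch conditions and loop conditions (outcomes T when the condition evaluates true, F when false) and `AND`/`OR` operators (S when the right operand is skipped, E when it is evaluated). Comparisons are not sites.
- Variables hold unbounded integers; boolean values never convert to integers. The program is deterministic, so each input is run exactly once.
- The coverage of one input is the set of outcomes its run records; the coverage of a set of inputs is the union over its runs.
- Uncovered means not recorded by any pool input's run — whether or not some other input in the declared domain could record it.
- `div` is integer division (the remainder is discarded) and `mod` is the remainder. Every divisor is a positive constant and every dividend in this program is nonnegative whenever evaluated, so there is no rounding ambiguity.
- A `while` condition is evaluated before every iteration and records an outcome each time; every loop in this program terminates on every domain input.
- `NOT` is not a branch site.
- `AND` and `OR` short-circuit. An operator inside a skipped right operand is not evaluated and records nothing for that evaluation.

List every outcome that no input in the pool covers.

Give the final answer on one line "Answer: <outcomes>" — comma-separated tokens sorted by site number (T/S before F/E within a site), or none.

input #1, c=5, s=3: events B1->T, B1->T, B1->T, B1->T, B1->F, B2->F, B3->T, B6->S, B5->F, B9->E, B8->F, B10->F; outcomes B1=T, B1=F, B2=F, B3=T, B5=F, B6=S, B8=F, B9=E, B10=F
input #2, c=4, s=8: events B1->T, B1->T, B1->F, B2->T, B2->F, B3->F, B4->T, B6->E, B5->T, B7->T, B9->S, B8->T, B10->T; outcomes B1=T, B1=F, B2=T, B2=F, B3=F, B4=T, B5=T, B6=E, B7=T, B8=T, B9=S, B10=T
input #3, c=5, s=8: events B1->T, B1->T, B1->F, B2->T, B2->F, B3->F, B4->T, B6->E, B5->T, B7->T, B9->E, B8->F, B10->T; outcomes B1=T, B1=F, B2=T, B2=F, B3=F, B4=T, B5=T, B6=E, B7=T, B8=F, B9=E, B10=T
input #4, c=1, s=10: events B1->T, B1->F, B2->T, B2->F, B3->T, B6->E, B5->T, B7->F, B9->S, B8->T, B10->T; outcomes B1=T, B1=F, B2=T, B2=F, B3=T, B5=T, B6=E, B7=F, B8=T, B9=S, B10=T
input #5, c=2, s=10: events B1->T, B1->F, B2->T, B2->F, B3->T, B6->E, B5->T, B7->F, B9->S, B8->T, B10->T; outcomes B1=T, B1=F, B2=T, B2=F, B3=T, B5=T, B6=E, B7=F, B8=T, B9=S, B10=T
union over the pool: B1=T, B1=F, B2=T, B2=F, B3=T, B3=F, B4=T, B5=T, B5=F, B6=S, B6=E, B7=T, B7=F, B8=T, B8=F, B9=S, B9=E, B10=T, B10=F
uncovered (1 of 20): B4=F

Answer: B4=F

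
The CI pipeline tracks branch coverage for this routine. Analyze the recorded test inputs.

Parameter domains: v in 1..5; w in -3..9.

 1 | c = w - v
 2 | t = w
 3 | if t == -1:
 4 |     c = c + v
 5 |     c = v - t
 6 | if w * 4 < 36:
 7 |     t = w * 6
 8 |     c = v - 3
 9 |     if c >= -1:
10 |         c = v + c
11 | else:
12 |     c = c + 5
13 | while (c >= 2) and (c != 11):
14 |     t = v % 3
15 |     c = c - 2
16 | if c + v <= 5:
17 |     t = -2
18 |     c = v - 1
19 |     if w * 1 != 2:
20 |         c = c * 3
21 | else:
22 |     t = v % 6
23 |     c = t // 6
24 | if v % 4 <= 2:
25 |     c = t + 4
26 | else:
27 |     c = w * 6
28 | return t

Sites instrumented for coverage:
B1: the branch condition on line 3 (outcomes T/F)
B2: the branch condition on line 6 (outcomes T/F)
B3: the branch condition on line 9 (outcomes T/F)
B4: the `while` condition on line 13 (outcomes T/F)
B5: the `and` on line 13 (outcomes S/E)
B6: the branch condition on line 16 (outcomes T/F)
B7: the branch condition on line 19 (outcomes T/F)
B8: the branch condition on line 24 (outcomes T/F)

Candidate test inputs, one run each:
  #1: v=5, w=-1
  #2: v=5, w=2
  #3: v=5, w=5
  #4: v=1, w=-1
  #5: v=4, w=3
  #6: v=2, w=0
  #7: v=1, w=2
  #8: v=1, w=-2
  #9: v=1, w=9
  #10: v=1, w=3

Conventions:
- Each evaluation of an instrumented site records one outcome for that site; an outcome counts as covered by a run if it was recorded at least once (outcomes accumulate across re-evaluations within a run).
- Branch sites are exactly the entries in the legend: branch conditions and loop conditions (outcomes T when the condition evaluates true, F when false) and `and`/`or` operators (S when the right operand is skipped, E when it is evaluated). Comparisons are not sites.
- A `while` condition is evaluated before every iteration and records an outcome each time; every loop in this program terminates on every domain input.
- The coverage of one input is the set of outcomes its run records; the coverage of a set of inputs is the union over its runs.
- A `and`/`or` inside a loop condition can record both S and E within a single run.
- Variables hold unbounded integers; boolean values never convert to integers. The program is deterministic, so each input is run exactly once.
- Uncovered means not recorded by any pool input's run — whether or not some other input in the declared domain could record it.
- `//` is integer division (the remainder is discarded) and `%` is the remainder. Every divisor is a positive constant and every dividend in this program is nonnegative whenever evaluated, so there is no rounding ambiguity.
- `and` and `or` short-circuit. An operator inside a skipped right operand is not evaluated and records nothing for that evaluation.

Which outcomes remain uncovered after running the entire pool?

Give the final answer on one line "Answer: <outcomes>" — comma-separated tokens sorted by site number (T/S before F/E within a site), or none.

input #1, v=5, w=-1: events B1->T, B2->T, B3->T, B5->E, B4->T, B5->E, B4->T, B5->E, B4->T, B5->S, B4->F, B6->F, B8->T; outcomes B1=T, B2=T, B3=T, B4=T, B4=F, B5=S, B5=E, B6=F, B8=T
input #2, v=5, w=2: events B1->F, B2->T, B3->T, B5->E, B4->T, B5->E, B4->T, B5->E, B4->T, B5->S, B4->F, B6->F, B8->T; outcomes B1=F, B2=T, B3=T, B4=T, B4=F, B5=S, B5=E, B6=F, B8=T
input #3, v=5, w=5: events B1->F, B2->T, B3->T, B5->E, B4->T, B5->E, B4->T, B5->E, B4->T, B5->S, B4->F, B6->F, B8->T; outcomes B1=F, B2=T, B3=T, B4=T, B4=F, B5=S, B5=E, B6=F, B8=T
input #4, v=1, w=-1: events B1->T, B2->T, B3->F, B5->S, B4->F, B6->T, B7->T, B8->T; outcomes B1=T, B2=T, B3=F, B4=F, B5=S, B6=T, B7=T, B8=T
input #5, v=4, w=3: events B1->F, B2->T, B3->T, B5->E, B4->T, B5->E, B4->T, B5->S, B4->F, B6->T, B7->T, B8->T; outcomes B1=F, B2=T, B3=T, B4=T, B4=F, B5=S, B5=E, B6=T, B7=T, B8=T
input #6, v=2, w=0: events B1->F, B2->T, B3->T, B5->S, B4->F, B6->T, B7->T, B8->T; outcomes B1=F, B2=T, B3=T, B4=F, B5=S, B6=T, B7=T, B8=T
input #7, v=1, w=2: events B1->F, B2->T, B3->F, B5->S, B4->F, B6->T, B7->F, B8->T; outcomes B1=F, B2=T, B3=F, B4=F, B5=S, B6=T, B7=F, B8=T
input #8, v=1, w=-2: events B1->F, B2->T, B3->F, B5->S, B4->F, B6->T, B7->T, B8->T; outcomes B1=F, B2=T, B3=F, B4=F, B5=S, B6=T, B7=T, B8=T
input #9, v=1, w=9: events B1->F, B2->F, B5->E, B4->T, B5->E, B4->F, B6->F, B8->T; outcomes B1=F, B2=F, B4=T, B4=F, B5=E, B6=F, B8=T
input #10, v=1, w=3: events B1->F, B2->T, B3->F, B5->S, B4->F, B6->T, B7->T, B8->T; outcomes B1=F, B2=T, B3=F, B4=F, B5=S, B6=T, B7=T, B8=T
union over the pool: B1=T, B1=F, B2=T, B2=F, B3=T, B3=F, B4=T, B4=F, B5=S, B5=E, B6=T, B6=F, B7=T, B7=F, B8=T
uncovered (1 of 16): B8=F

Answer: B8=F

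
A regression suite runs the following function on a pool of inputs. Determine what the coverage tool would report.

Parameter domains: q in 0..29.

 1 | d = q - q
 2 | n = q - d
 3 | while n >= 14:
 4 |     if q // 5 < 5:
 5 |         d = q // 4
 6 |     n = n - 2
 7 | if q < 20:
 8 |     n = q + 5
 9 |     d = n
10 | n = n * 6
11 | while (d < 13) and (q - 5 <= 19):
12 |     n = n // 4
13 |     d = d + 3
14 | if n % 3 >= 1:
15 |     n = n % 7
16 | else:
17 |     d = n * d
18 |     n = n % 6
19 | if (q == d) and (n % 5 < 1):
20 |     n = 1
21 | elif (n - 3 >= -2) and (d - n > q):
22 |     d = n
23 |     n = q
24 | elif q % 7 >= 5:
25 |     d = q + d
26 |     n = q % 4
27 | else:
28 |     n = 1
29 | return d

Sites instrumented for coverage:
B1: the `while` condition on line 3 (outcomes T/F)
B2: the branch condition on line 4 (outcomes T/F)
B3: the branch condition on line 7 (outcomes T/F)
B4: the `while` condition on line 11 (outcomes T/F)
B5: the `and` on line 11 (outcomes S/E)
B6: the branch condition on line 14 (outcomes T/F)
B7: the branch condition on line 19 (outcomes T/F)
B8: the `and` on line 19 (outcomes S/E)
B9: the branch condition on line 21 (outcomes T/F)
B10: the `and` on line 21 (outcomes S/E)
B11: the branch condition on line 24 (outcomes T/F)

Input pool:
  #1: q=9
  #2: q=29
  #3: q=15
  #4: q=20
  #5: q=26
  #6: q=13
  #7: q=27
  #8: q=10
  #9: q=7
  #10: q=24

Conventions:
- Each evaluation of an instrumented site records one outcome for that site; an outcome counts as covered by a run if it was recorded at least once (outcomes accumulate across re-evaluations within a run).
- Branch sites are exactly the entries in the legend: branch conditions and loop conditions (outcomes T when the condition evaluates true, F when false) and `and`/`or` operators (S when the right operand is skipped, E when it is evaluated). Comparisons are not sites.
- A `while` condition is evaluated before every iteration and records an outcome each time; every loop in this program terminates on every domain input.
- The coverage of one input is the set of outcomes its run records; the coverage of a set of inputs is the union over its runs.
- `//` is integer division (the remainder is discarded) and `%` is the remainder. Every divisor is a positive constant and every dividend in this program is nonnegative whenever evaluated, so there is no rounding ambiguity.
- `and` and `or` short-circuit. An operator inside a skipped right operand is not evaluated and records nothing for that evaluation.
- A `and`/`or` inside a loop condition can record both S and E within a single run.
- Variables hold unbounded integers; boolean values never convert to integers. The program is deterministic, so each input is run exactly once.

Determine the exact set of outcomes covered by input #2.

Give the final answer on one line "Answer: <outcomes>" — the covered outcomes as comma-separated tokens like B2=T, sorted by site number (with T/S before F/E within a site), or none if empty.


Running input #2 (q=29), event by event:
  B1->T, B2->F, B1->T, B2->F, B1->T, B2->F, B1->T, B2->F, B1->T, B2->F
  B1->T, B2->F, B1->T, B2->F, B1->T, B2->F, B1->F, B3->F, B5->E, B4->F
  B6->F, B8->S, B7->F, B10->S, B9->F, B11->F
distinct outcomes covered: B1=T, B1=F, B2=F, B3=F, B4=F, B5=E, B6=F, B7=F, B8=S, B9=F, B10=S, B11=F
Answer: B1=T, B1=F, B2=F, B3=F, B4=F, B5=E, B6=F, B7=F, B8=S, B9=F, B10=S, B11=F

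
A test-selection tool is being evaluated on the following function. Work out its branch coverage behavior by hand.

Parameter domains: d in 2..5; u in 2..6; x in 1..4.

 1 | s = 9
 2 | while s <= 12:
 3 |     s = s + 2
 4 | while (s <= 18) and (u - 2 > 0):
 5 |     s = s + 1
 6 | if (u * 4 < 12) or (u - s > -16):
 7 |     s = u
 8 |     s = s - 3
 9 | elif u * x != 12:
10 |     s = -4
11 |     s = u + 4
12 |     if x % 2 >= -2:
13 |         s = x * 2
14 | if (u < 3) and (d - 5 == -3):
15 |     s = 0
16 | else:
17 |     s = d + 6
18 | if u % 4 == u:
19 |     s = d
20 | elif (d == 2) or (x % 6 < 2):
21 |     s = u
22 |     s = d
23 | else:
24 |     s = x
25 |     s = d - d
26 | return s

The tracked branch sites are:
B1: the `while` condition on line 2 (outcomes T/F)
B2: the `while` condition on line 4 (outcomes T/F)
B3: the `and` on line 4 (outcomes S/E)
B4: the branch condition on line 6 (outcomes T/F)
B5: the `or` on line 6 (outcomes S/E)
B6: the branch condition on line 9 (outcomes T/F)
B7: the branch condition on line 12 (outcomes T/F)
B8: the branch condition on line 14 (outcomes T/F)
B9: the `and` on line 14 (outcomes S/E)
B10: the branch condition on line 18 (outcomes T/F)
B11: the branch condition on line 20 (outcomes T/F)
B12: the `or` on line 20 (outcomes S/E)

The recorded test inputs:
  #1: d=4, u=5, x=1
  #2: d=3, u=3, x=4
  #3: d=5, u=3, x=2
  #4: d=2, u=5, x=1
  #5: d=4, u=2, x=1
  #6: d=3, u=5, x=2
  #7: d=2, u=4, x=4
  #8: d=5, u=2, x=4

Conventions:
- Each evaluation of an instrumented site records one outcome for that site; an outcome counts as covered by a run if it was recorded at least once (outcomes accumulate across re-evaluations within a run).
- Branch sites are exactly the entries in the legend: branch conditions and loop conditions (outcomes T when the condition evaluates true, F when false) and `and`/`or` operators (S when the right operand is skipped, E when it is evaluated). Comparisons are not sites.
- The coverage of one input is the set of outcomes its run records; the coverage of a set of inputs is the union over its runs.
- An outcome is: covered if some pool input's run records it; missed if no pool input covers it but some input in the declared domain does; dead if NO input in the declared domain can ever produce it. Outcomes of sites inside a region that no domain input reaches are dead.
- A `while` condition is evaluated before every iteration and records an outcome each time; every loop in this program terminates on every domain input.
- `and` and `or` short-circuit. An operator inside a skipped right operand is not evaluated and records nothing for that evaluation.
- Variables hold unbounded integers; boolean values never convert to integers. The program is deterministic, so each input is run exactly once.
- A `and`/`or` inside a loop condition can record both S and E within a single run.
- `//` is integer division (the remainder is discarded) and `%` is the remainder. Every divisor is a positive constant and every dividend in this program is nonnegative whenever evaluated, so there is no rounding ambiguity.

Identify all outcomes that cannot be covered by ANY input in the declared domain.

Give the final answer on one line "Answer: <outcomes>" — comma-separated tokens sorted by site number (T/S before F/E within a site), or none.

checking every outcome against all 80 domain inputs:
  B7=F: unreachable across the whole domain -> dead
  reachable outcomes have witnesses, e.g. B1=T (e.g. d=2, u=2, x=1), B1=F (e.g. d=2, u=2, x=1), B2=T (e.g. d=2, u=3, x=1), B2=F (e.g. d=2, u=2, x=1)

Answer: B7=F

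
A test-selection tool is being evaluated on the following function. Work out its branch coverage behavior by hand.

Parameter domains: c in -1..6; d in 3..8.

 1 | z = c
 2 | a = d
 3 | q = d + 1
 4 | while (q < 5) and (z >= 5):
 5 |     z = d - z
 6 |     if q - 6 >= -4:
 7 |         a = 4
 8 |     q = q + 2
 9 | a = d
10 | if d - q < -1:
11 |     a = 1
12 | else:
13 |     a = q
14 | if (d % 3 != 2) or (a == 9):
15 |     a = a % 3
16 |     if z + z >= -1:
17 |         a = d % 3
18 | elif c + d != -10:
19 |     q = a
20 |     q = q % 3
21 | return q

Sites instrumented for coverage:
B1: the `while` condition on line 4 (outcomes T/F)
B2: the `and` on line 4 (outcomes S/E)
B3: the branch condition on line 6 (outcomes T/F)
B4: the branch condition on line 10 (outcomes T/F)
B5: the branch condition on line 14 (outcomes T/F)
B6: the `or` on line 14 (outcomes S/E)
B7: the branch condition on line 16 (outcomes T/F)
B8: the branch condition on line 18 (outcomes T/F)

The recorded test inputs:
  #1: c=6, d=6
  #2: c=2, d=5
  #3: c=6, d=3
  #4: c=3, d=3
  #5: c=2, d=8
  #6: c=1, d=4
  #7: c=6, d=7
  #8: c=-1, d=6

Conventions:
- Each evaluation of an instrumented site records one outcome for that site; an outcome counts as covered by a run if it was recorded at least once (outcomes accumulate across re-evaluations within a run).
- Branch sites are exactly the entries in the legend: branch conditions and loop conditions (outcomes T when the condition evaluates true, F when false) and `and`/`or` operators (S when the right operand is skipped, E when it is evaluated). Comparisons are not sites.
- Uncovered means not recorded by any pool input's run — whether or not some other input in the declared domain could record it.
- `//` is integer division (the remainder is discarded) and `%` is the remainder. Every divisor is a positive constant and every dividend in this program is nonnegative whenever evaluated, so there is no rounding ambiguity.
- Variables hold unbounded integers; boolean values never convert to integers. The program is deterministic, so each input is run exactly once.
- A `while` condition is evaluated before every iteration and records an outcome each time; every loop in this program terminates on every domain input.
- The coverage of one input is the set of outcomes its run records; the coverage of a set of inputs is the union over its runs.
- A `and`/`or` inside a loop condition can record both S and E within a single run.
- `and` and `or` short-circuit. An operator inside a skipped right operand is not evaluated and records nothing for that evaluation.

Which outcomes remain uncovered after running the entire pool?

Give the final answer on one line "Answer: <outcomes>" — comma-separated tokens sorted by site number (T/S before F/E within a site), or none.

test 1 (c=6, d=6) fires B2->S, B1->F, B4->F, B6->S, B5->T, B7->T; hits B1=F, B2=S, B4=F, B5=T, B6=S, B7=T
test 2 (c=2, d=5) fires B2->S, B1->F, B4->F, B6->E, B5->F, B8->T; hits B1=F, B2=S, B4=F, B5=F, B6=E, B8=T
test 3 (c=6, d=3) fires B2->E, B1->T, B3->T, B2->S, B1->F, B4->T, B6->S, B5->T, B7->F; hits B1=T, B1=F, B2=S, B2=E, B3=T, B4=T, B5=T, B6=S, B7=F
test 4 (c=3, d=3) fires B2->E, B1->F, B4->F, B6->S, B5->T, B7->T; hits B1=F, B2=E, B4=F, B5=T, B6=S, B7=T
test 5 (c=2, d=8) fires B2->S, B1->F, B4->F, B6->E, B5->T, B7->T; hits B1=F, B2=S, B4=F, B5=T, B6=E, B7=T
test 6 (c=1, d=4) fires B2->S, B1->F, B4->F, B6->S, B5->T, B7->T; hits B1=F, B2=S, B4=F, B5=T, B6=S, B7=T
test 7 (c=6, d=7) fires B2->S, B1->F, B4->F, B6->S, B5->T, B7->T; hits B1=F, B2=S, B4=F, B5=T, B6=S, B7=T
test 8 (c=-1, d=6) fires B2->S, B1->F, B4->F, B6->S, B5->T, B7->F; hits B1=F, B2=S, B4=F, B5=T, B6=S, B7=F
union over the pool: B1=T, B1=F, B2=S, B2=E, B3=T, B4=T, B4=F, B5=T, B5=F, B6=S, B6=E, B7=T, B7=F, B8=T
uncovered (2 of 16): B3=F, B8=F

Answer: B3=F, B8=F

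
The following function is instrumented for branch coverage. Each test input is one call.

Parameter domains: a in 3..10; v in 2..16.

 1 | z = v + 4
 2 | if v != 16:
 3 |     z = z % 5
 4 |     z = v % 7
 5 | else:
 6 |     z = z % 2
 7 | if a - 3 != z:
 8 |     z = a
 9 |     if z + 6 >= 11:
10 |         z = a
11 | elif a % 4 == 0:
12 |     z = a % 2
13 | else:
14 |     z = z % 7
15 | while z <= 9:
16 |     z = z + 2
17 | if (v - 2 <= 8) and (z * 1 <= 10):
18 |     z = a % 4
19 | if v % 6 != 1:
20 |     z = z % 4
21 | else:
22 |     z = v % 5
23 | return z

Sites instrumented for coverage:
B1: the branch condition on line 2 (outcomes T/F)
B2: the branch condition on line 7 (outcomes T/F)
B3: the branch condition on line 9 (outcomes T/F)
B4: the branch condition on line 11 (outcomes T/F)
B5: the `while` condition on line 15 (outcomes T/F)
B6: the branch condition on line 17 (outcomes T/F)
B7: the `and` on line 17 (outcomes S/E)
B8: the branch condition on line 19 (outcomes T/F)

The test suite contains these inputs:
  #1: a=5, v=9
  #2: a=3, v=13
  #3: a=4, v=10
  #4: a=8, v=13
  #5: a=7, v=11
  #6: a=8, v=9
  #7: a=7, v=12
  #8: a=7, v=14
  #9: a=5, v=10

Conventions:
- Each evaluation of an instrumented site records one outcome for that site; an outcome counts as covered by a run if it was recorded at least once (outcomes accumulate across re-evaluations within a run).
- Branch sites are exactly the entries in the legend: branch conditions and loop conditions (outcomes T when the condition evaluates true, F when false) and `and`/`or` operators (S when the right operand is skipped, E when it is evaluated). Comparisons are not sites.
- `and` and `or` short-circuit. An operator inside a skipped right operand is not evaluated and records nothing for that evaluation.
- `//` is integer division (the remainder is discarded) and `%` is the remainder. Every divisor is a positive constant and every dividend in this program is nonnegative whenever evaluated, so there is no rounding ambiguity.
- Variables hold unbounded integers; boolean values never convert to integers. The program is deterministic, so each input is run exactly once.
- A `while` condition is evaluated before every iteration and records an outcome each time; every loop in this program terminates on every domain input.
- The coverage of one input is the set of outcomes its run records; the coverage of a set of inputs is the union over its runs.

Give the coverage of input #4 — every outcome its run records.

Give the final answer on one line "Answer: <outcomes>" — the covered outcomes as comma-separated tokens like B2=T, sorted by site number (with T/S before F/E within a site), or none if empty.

Event log for input #4 (a=8, v=13):
  B1->T, B2->T, B3->T, B5->T, B5->F, B7->S, B6->F, B8->F
distinct outcomes covered: B1=T, B2=T, B3=T, B5=T, B5=F, B6=F, B7=S, B8=F

Answer: B1=T, B2=T, B3=T, B5=T, B5=F, B6=F, B7=S, B8=F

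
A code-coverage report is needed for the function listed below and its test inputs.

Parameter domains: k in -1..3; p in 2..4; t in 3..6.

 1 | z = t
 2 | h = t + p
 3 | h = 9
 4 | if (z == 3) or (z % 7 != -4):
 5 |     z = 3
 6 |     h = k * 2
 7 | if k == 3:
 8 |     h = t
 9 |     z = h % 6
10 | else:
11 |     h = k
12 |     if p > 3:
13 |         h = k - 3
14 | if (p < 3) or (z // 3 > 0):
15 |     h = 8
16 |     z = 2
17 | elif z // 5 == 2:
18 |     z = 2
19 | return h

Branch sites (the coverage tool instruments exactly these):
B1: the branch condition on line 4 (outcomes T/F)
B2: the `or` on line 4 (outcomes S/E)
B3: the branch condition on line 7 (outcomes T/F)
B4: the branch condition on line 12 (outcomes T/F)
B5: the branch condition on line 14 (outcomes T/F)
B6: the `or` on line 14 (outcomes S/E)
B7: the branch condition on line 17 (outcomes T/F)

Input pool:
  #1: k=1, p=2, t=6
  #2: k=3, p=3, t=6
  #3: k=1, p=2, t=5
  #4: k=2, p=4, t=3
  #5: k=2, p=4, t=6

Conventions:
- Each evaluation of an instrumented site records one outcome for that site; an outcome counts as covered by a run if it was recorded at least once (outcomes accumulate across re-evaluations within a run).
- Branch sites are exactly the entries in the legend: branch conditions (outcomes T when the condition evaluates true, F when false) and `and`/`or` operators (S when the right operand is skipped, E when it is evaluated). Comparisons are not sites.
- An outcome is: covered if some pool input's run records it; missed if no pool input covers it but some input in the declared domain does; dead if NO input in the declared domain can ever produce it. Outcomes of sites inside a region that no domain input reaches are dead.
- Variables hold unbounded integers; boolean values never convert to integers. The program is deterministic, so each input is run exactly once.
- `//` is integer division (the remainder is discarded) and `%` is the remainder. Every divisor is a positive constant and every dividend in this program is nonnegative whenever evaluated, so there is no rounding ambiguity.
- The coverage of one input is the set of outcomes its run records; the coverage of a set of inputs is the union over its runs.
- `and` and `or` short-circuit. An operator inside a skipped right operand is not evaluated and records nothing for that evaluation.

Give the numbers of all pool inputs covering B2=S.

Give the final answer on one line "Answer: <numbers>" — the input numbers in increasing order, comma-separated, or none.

input #1 (k=1, p=2, t=6): never hits B2=S
input #2 (k=3, p=3, t=6): never hits B2=S
input #3 (k=1, p=2, t=5): never hits B2=S
input #4 (k=2, p=4, t=3): hits B2=S
input #5 (k=2, p=4, t=6): never hits B2=S

Answer: 4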